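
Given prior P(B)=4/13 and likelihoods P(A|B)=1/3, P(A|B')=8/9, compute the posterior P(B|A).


P(A) = P(A|B)P(B) + P(A|B')P(B') = 1/3*4/13 + 8/9*9/13 = 28/39
P(B|A) = P(A|B)P(B)/P(A) = (4/39)/(28/39) = 1/7

1/7


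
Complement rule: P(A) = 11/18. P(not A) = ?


P(A') = 1 - P(A) = 1 - 11/18 = 7/18

7/18


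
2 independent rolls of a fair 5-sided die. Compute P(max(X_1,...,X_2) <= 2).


P(max <= 2) = P(all X_i <= 2) = (P(X_1 <= 2))^2
= (2/5)^2 = 4/25

4/25


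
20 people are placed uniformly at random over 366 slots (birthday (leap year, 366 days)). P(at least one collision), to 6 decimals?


P(all different) = prod((366-i)/366 for i=0..19) = 0.589430
P(at least one match) = 1 - 0.589430 = 0.410570

0.410570


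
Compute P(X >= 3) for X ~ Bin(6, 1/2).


P(X>=3) = P(X=3) + P(X=4) + P(X=5) + P(X=6)
= 5/16 + 15/64 + 3/32 + 1/64
= 21/32

21/32


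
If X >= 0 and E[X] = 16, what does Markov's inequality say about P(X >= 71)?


Markov: P(X >= a) <= E[X]/a
P(X >= 71) <= 16/71

16/71


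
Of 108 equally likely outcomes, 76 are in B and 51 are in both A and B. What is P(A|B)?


P(A|B) = P(A∩B)/P(B) = (51/108)/(76/108) = 51/76

51/76


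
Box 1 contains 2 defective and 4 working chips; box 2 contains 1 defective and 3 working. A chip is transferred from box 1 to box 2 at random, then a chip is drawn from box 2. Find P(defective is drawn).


P(transfer defective) = 2/6 = 1/3; P(transfer working) = 2/3
If defective transferred: Urn II has 2 defective of 5, so P(defective|defective moved) = 2/5
If working transferred: Urn II has 1 defective of 5, so P(defective|working moved) = 1/5
By total probability: P(defective) = 1/3*2/5 + 2/3*1/5 = 4/15

4/15


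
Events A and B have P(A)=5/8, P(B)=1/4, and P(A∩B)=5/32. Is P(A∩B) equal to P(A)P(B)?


P(A)*P(B) = 5/8*1/4 = 5/32
P(A∩B) = 5/32, which equals P(A)P(B), so independent

Yes, A and B are independent


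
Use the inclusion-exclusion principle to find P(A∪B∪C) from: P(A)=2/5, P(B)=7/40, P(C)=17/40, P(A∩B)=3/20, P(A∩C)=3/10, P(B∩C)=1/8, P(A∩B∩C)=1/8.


P(A∪B∪C) = P(A)+P(B)+P(C) - P(AB)-P(AC)-P(BC) + P(ABC)
= 2/5+7/40+17/40 - 3/20-3/10-1/8 + 1/8
= 11/20

11/20


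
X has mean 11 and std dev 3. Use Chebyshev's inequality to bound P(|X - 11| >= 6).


k = 6/3 = 2
Chebyshev: P(|X-mu| >= k*sigma) <= 1/k^2 = 1/2^2 = 1/4

1/4


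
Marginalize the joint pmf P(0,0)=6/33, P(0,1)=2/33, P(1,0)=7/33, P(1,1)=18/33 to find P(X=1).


P(X=1) = P(1,0)+P(1,1) = 7/33 + 18/33 = 25/33

25/33


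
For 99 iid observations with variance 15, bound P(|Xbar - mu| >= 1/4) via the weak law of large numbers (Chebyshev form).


Var(Xbar) = Var(X)/n = 15/99
Chebyshev: P(|Xbar-mu| >= 1/4) <= Var(Xbar)/(1/4)^2 = (5/33)/(1/16) = 80/33
Bound exceeds 1, so trivial bound: 1

1


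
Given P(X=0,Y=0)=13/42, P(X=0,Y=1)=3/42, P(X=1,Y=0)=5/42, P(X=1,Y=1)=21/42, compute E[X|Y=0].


P(Y=0) = 18/42
E[X|Y=0] = (0*13 + 1*5)/18 = 5/18

5/18


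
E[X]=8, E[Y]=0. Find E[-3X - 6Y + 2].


E[-3X - 6Y + 2] = -3*E[X] - 6*E[Y] + 2
= (-3)*(8) + (-6)*(0) + (2)
= -24 + 0 + 2 = -22

-22


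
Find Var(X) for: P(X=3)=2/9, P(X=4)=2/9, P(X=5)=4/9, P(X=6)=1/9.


E[X] = 40/9, E[X^2] = 62/3
Var(X) = E[X^2] - (E[X])^2 = 62/3 - (40/9)^2 = 74/81

74/81


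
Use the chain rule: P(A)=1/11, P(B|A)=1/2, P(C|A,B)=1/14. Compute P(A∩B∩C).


P(A∩B∩C) = P(A) * P(B|A) * P(C|A∩B)
= 1/11 * 1/2 * 1/14
= 1/22 * 1/14 = 1/308

1/308


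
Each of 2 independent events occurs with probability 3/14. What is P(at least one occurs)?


P(at least one) = 1 - P(none)
P(none) = (1 - 3/14)^2 = (11/14)^2 = 121/196
P(at least one) = 1 - 121/196 = 75/196

75/196


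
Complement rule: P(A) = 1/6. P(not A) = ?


P(A') = 1 - P(A) = 1 - 1/6 = 5/6

5/6


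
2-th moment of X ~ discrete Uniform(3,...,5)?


E[X^2] = (1/3) * sum(x^2 for x=3..5)
= 50/3

50/3


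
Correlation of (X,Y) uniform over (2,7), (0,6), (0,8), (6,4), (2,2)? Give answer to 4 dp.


Cov(X,Y) = -2.4000, Var(X) = 4.8000, Var(Y) = 4.6400
rho = Cov/(sqrt(VarX)*sqrt(VarY)) = -0.5085

-0.5085


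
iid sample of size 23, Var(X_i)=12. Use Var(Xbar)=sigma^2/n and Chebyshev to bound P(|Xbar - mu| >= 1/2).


Var(Xbar) = Var(X)/n = 12/23
Chebyshev: P(|Xbar-mu| >= 1/2) <= Var(Xbar)/(1/2)^2 = (12/23)/(1/4) = 48/23
Bound exceeds 1, so trivial bound: 1

1


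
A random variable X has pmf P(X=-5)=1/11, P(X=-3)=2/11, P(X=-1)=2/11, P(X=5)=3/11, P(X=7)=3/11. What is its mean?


E[X] = sum(x * P(x))
= -5*1/11 - 3*2/11 - 1*2/11 + 5*3/11 + 7*3/11
= 23/11

23/11


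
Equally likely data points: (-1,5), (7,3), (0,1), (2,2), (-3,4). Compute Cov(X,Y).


E[X]=1, E[Y]=3, E[XY]=8/5
Cov(X,Y) = E[XY] - E[X]E[Y] = 8/5 - 1*3 = -7/5

-7/5


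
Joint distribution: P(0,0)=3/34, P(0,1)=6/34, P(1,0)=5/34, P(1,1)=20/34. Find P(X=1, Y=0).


Read from table: P(X=1, Y=0) = 5/34

5/34


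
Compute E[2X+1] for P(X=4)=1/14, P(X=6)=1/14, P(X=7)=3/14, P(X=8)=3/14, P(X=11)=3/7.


E[2X+1] = sum(g(x)*P(x))
= 9*1/14 + 13*1/14 + 15*3/14 + 17*3/14 + 23*3/7
= 128/7

128/7


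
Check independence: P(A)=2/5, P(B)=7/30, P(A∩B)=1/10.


P(A)*P(B) = 2/5*7/30 = 7/75
P(A∩B) = 1/10 != 7/75, so not independent

No, A and B are not independent


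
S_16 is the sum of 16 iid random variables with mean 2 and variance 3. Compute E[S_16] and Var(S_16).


E[S_n] = n*mu = 16*2 = 32
Var(S_n) = n*sigma^2 = 16*3 = 48

E[S_16]=32, Var(S_16)=48


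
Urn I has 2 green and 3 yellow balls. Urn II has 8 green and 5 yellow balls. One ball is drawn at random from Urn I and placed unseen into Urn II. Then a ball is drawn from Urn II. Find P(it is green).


P(transfer green) = 2/5; P(transfer yellow) = 3/5
If green transferred: Urn II has 9 green of 14, so P(green|green moved) = 9/14
If yellow transferred: Urn II has 8 green of 14, so P(green|yellow moved) = 4/7
By total probability: P(green) = 2/5*9/14 + 3/5*4/7 = 3/5

3/5


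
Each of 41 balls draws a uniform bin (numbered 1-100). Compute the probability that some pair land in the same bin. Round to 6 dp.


P(all different) = prod((100-i)/100 for i=0..40) = 0.000067
P(at least one match) = 1 - 0.000067 = 0.999933

0.999933


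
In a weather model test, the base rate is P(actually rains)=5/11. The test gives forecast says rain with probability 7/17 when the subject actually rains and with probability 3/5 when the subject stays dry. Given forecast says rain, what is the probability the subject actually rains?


P(A) = P(A|B)P(B) + P(A|B')P(B') = 7/17*5/11 + 3/5*6/11 = 481/935
P(B|A) = P(A|B)P(B)/P(A) = (35/187)/(481/935) = 175/481

175/481


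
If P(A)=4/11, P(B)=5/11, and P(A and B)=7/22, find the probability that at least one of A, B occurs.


P(A∪B) = P(A) + P(B) - P(A∩B)
= 4/11 + 5/11 - 7/22 = 1/2

1/2


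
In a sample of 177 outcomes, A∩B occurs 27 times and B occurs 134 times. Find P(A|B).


P(A|B) = P(A∩B)/P(B) = (27/177)/(134/177) = 27/134

27/134


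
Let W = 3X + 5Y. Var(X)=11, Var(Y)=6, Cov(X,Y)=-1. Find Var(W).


Var(3X + 5Y) = 3^2*Var(X) + 5^2*Var(Y) + 2*3*5*Cov(X,Y)
= 9*11 + 25*6 + 30*(-1)
= 99 + 150 - 30 = 219

219


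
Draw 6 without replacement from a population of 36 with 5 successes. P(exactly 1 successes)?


P(X=1) = C(5,1)*C(31,5) / C(36,6)
= 5*169911 / 1947792
= 849555/1947792 = 1305/2992

1305/2992


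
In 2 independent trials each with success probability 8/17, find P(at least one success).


P(at least one) = 1 - P(none)
P(none) = (1 - 8/17)^2 = (9/17)^2 = 81/289
P(at least one) = 1 - 81/289 = 208/289

208/289


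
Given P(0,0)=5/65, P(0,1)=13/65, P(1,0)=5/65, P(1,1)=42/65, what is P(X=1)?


P(X=1) = P(1,0)+P(1,1) = 5/65 + 42/65 = 47/65

47/65


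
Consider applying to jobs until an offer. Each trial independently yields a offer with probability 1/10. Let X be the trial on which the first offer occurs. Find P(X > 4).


P(X > 4) = P(first 4 trials all fail) = (1-p)^4 = (9/10)^4 = 6561/10000

6561/10000


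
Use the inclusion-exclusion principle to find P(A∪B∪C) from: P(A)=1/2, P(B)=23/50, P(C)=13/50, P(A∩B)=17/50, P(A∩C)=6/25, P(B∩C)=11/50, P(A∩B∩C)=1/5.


P(A∪B∪C) = P(A)+P(B)+P(C) - P(AB)-P(AC)-P(BC) + P(ABC)
= 1/2+23/50+13/50 - 17/50-6/25-11/50 + 1/5
= 31/50

31/50


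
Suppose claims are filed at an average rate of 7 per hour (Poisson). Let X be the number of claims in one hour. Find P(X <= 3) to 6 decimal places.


P(X<=3) = e^(-7)*7^0/0! + e^(-7)*7^1/1! + e^(-7)*7^2/2! + e^(-7)*7^3/3!
≈ 0.0009118820 + 0.0063831738 + 0.0223411082 + 0.0521292524
= 0.0817654164
≈ 0.081765

0.081765


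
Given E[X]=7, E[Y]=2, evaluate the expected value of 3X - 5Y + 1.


E[3X - 5Y + 1] = 3*E[X] - 5*E[Y] + 1
= (3)*(7) + (-5)*(2) + (1)
= 21 - 10 + 1 = 12

12


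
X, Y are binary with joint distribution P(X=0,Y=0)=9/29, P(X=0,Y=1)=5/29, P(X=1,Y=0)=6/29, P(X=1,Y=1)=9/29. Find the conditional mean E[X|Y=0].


P(Y=0) = 15/29
E[X|Y=0] = (0*9 + 1*6)/15 = 6/15 = 2/5

2/5


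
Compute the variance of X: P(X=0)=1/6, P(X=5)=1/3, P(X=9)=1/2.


E[X] = 37/6, E[X^2] = 293/6
Var(X) = E[X^2] - (E[X])^2 = 293/6 - (37/6)^2 = 389/36

389/36


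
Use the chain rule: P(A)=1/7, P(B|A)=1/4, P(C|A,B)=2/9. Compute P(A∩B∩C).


P(A∩B∩C) = P(A) * P(B|A) * P(C|A∩B)
= 1/7 * 1/4 * 2/9
= 1/28 * 2/9 = 1/126

1/126


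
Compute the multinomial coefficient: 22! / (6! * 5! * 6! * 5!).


22! = 1124000727777607680000
Denominator: 6!=720 * 5!=120 * 6!=720 * 5!=120
Coefficient = 1124000727777607680000 / 7464960000 = 150570227808

150570227808


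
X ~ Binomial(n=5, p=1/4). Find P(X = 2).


P(X=2) = C(5,2) * p^2 * (1-p)^3
= 10 * 1/16 * 27/64
= 135/512

135/512


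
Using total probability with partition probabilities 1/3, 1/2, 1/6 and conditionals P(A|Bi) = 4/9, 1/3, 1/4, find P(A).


P(A) = P(A|B1)P(B1) + P(A|B2)P(B2) + P(A|B3)P(B3)
= 4/9*1/3 + 1/3*1/2 + 1/4*1/6
= 4/27 + 1/6 + 1/24 = 77/216

77/216


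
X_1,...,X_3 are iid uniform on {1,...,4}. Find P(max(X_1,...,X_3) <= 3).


P(max <= 3) = P(all X_i <= 3) = (P(X_1 <= 3))^3
= (3/4)^3 = 27/64

27/64


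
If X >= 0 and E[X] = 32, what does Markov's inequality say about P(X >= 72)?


Markov: P(X >= a) <= E[X]/a
P(X >= 72) <= 32/72 = 4/9

4/9


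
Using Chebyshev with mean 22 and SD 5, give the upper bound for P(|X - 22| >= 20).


k = 20/5 = 4
Chebyshev: P(|X-mu| >= k*sigma) <= 1/k^2 = 1/4^2 = 1/16

1/16


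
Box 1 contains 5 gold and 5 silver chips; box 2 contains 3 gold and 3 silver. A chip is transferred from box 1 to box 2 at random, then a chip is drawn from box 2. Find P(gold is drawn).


P(transfer gold) = 5/10 = 1/2; P(transfer silver) = 1/2
If gold transferred: Urn II has 4 gold of 7, so P(gold|gold moved) = 4/7
If silver transferred: Urn II has 3 gold of 7, so P(gold|silver moved) = 3/7
By total probability: P(gold) = 1/2*4/7 + 1/2*3/7 = 1/2

1/2


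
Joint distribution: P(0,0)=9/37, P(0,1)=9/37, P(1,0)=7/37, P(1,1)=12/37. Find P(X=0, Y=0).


Read from table: P(X=0, Y=0) = 9/37

9/37


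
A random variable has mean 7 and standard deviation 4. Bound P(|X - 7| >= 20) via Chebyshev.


k = 20/4 = 5
Chebyshev: P(|X-mu| >= k*sigma) <= 1/k^2 = 1/5^2 = 1/25

1/25


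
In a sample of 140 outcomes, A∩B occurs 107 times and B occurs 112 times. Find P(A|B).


P(A|B) = P(A∩B)/P(B) = (107/140)/(112/140) = 107/112

107/112


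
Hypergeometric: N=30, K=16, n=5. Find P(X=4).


P(X=4) = C(16,4)*C(14,1) / C(30,5)
= 1820*14 / 142506
= 25480/142506 = 140/783

140/783


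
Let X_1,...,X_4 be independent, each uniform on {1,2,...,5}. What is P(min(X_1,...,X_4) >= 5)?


P(min >= 5) = P(all X_i >= 5) = (P(X_1 >= 5))^4
= (1/5)^4 = 1/625

1/625


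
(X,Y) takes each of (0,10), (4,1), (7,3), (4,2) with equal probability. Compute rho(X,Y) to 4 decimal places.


Cov(X,Y) = -6.7500, Var(X) = 6.1875, Var(Y) = 12.5000
rho = Cov/(sqrt(VarX)*sqrt(VarY)) = -0.7675

-0.7675


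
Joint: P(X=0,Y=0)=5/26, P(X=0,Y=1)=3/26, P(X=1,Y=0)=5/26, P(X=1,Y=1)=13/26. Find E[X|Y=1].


P(Y=1) = 16/26
E[X|Y=1] = (0*3 + 1*13)/16 = 13/16

13/16


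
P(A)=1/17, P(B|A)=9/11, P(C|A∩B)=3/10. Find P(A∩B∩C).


P(A∩B∩C) = P(A) * P(B|A) * P(C|A∩B)
= 1/17 * 9/11 * 3/10
= 9/187 * 3/10 = 27/1870

27/1870


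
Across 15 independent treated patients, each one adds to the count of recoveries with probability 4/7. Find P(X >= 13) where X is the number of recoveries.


P(X>=13) = P(X=13) + P(X=14) + P(X=15)
= 9059696640/678223072849 + 12079595520/4747561509943 + 1073741824/4747561509943
= 10938744832/678223072849

10938744832/678223072849


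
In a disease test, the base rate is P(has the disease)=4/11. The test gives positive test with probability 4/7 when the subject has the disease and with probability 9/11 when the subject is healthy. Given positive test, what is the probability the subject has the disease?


P(A) = P(A|B)P(B) + P(A|B')P(B') = 4/7*4/11 + 9/11*7/11 = 617/847
P(B|A) = P(A|B)P(B)/P(A) = (16/77)/(617/847) = 176/617

176/617


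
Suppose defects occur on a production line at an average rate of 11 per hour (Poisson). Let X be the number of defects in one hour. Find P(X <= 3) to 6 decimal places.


P(X<=3) = e^(-11)*11^0/0! + e^(-11)*11^1/1! + e^(-11)*11^2/2! + e^(-11)*11^3/3!
≈ 0.0000167017 + 0.0001837187 + 0.0010104529 + 0.0037049940
= 0.0049158673
≈ 0.004916

0.004916


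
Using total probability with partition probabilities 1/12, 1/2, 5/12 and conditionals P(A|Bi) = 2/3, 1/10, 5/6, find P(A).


P(A) = P(A|B1)P(B1) + P(A|B2)P(B2) + P(A|B3)P(B3)
= 2/3*1/12 + 1/10*1/2 + 5/6*5/12
= 1/18 + 1/20 + 25/72 = 163/360

163/360


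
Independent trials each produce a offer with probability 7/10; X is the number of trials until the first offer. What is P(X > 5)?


P(X > 5) = P(first 5 trials all fail) = (1-p)^5 = (3/10)^5 = 243/100000

243/100000


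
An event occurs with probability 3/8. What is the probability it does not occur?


P(A') = 1 - P(A) = 1 - 3/8 = 5/8

5/8


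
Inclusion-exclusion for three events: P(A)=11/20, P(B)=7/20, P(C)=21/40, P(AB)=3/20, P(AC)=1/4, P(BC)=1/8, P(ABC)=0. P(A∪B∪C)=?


P(A∪B∪C) = P(A)+P(B)+P(C) - P(AB)-P(AC)-P(BC) + P(ABC)
= 11/20+7/20+21/40 - 3/20-1/4-1/8 + 0
= 9/10

9/10


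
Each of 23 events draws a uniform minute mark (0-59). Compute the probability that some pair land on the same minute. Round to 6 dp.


P(all different) = prod((60-i)/60 for i=0..22) = 0.007655
P(at least one match) = 1 - 0.007655 = 0.992345

0.992345


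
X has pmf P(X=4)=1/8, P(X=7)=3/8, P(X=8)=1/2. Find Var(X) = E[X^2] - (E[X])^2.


E[X] = 57/8, E[X^2] = 419/8
Var(X) = E[X^2] - (E[X])^2 = 419/8 - (57/8)^2 = 103/64

103/64


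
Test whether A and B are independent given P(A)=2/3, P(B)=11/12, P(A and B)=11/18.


P(A)*P(B) = 2/3*11/12 = 11/18
P(A∩B) = 11/18, which equals P(A)P(B), so independent

Yes, A and B are independent


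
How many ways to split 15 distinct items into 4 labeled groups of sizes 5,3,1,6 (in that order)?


15! = 1307674368000
Denominator: 5!=120 * 3!=6 * 1!=1 * 6!=720
Coefficient = 1307674368000 / 518400 = 2522520

2522520


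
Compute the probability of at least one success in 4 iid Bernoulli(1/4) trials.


P(at least one) = 1 - P(none)
P(none) = (1 - 1/4)^4 = (3/4)^4 = 81/256
P(at least one) = 1 - 81/256 = 175/256

175/256


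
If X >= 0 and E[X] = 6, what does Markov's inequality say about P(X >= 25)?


Markov: P(X >= a) <= E[X]/a
P(X >= 25) <= 6/25

6/25


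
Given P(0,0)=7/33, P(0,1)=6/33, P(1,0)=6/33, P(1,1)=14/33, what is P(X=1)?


P(X=1) = P(1,0)+P(1,1) = 6/33 + 14/33 = 20/33

20/33


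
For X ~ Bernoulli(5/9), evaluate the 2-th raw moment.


For Bernoulli: X in {0,1}
E[X^2] = 0^2*(1-5/9) + 1^2*5/9 = 5/9

5/9


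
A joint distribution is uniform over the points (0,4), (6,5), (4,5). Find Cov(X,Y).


E[X]=10/3, E[Y]=14/3, E[XY]=50/3
Cov(X,Y) = E[XY] - E[X]E[Y] = 50/3 - 10/3*14/3 = 10/9

10/9


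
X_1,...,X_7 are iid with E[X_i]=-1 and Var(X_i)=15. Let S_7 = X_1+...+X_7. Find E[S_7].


E[S_n] = n*E[X_1] = 7*-1 = -7

-7


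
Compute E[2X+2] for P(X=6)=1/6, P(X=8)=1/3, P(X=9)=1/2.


E[2X+2] = sum(g(x)*P(x))
= 14*1/6 + 18*1/3 + 20*1/2
= 55/3

55/3


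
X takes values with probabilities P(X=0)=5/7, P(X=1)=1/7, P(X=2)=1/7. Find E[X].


E[X] = sum(x * P(x))
= 0*5/7 + 1*1/7 + 2*1/7
= 3/7

3/7


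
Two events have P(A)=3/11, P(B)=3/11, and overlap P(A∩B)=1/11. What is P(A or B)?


P(A∪B) = P(A) + P(B) - P(A∩B)
= 3/11 + 3/11 - 1/11 = 5/11

5/11


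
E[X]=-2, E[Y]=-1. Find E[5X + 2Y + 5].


E[5X + 2Y + 5] = 5*E[X] + 2*E[Y] + 5
= (5)*(-2) + (2)*(-1) + (5)
= -10 - 2 + 5 = -7

-7


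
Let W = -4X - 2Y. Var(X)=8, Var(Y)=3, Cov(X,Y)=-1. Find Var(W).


Var(-4X - 2Y) = (-4)^2*Var(X) + (-2)^2*Var(Y) + 2*(-4)*(-2)*Cov(X,Y)
= 16*8 + 4*3 + 16*(-1)
= 128 + 12 - 16 = 124

124


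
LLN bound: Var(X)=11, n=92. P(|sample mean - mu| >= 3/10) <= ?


Var(Xbar) = Var(X)/n = 11/92
Chebyshev: P(|Xbar-mu| >= 3/10) <= Var(Xbar)/(3/10)^2 = (11/92)/(9/100) = 275/207
Bound exceeds 1, so trivial bound: 1

1


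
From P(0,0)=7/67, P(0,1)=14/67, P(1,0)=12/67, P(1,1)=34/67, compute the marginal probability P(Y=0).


P(Y=0) = P(0,0)+P(1,0) = 7/67 + 12/67 = 19/67

19/67


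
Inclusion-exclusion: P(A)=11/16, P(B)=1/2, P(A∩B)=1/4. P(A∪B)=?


P(A∪B) = P(A) + P(B) - P(A∩B)
= 11/16 + 1/2 - 1/4 = 15/16

15/16


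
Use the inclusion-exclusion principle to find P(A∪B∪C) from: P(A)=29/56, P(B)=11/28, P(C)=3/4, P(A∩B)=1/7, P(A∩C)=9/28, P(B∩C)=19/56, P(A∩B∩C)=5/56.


P(A∪B∪C) = P(A)+P(B)+P(C) - P(AB)-P(AC)-P(BC) + P(ABC)
= 29/56+11/28+3/4 - 1/7-9/28-19/56 + 5/56
= 53/56

53/56


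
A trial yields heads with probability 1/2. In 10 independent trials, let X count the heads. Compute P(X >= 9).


P(X>=9) = P(X=9) + P(X=10)
= 5/512 + 1/1024
= 11/1024

11/1024


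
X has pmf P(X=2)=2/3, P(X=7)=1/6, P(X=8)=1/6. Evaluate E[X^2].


E[X^2] = sum(x^2 * P(x))
= 4*2/3 + 49*1/6 + 64*1/6
= 43/2

43/2


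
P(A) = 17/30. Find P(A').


P(A') = 1 - P(A) = 1 - 17/30 = 13/30

13/30


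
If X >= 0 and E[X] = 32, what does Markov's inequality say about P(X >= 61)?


Markov: P(X >= a) <= E[X]/a
P(X >= 61) <= 32/61

32/61


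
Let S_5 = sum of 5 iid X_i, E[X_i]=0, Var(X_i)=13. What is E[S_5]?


E[S_n] = n*E[X_1] = 5*0 = 0

0


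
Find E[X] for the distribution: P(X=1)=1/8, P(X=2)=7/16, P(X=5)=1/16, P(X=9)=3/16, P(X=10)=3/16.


E[X] = sum(x * P(x))
= 1*1/8 + 2*7/16 + 5*1/16 + 9*3/16 + 10*3/16
= 39/8

39/8


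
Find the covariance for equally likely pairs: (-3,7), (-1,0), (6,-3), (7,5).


E[X]=9/4, E[Y]=9/4, E[XY]=-1
Cov(X,Y) = E[XY] - E[X]E[Y] = -1 - 9/4*9/4 = -97/16

-97/16


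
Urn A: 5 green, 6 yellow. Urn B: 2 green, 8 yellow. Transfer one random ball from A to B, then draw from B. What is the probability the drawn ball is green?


P(transfer green) = 5/11; P(transfer yellow) = 6/11
If green transferred: Urn II has 3 green of 11, so P(green|green moved) = 3/11
If yellow transferred: Urn II has 2 green of 11, so P(green|yellow moved) = 2/11
By total probability: P(green) = 5/11*3/11 + 6/11*2/11 = 27/121

27/121


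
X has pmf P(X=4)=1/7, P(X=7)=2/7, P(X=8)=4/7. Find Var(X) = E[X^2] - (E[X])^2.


E[X] = 50/7, E[X^2] = 370/7
Var(X) = E[X^2] - (E[X])^2 = 370/7 - (50/7)^2 = 90/49

90/49


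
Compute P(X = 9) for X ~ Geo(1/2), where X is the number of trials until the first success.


P(X=9) = (1-p)^8 * p = (1/2)^8 * 1/2
= 1/256 * 1/2 = 1/512

1/512


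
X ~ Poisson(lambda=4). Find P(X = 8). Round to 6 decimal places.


P(X=8) = e^(-4) * 4^8 / 8!
≈ 0.01831563889 * 65536 / 40320
≈ 0.029770

0.029770


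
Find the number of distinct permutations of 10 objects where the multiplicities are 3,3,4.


10! = 3628800
Denominator: 3!=6 * 3!=6 * 4!=24
Coefficient = 3628800 / 864 = 4200

4200


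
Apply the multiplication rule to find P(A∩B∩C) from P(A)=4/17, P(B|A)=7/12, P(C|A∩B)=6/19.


P(A∩B∩C) = P(A) * P(B|A) * P(C|A∩B)
= 4/17 * 7/12 * 6/19
= 7/51 * 6/19 = 14/323

14/323


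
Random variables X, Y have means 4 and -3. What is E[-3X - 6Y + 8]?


E[-3X - 6Y + 8] = -3*E[X] - 6*E[Y] + 8
= (-3)*(4) + (-6)*(-3) + (8)
= -12 + 18 + 8 = 14

14


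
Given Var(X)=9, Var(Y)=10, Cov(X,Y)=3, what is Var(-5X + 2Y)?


Var(-5X + 2Y) = (-5)^2*Var(X) + 2^2*Var(Y) + 2*(-5)*2*Cov(X,Y)
= 25*9 + 4*10 - 20*3
= 225 + 40 - 60 = 205

205


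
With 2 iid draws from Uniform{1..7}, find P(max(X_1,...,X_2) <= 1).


P(max <= 1) = P(all X_i <= 1) = (P(X_1 <= 1))^2
= (1/7)^2 = 1/49

1/49


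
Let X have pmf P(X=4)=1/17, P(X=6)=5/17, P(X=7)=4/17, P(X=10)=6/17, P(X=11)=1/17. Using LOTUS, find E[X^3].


E[X^3] = sum(g(x)*P(x))
= 64*1/17 + 216*5/17 + 343*4/17 + 1000*6/17 + 1331*1/17
= 9847/17

9847/17


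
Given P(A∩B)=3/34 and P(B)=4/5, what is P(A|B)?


P(A|B) = P(A∩B)/P(B) = (15/170)/(136/170) = 15/136

15/136


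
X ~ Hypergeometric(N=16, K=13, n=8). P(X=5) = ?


P(X=5) = C(13,5)*C(3,3) / C(16,8)
= 1287*1 / 12870
= 1287/12870 = 1/10

1/10


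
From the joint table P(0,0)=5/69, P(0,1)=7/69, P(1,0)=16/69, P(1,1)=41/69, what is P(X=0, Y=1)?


Read from table: P(X=0, Y=1) = 7/69

7/69


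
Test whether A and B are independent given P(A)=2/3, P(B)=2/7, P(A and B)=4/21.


P(A)*P(B) = 2/3*2/7 = 4/21
P(A∩B) = 4/21, which equals P(A)P(B), so independent

Yes, A and B are independent


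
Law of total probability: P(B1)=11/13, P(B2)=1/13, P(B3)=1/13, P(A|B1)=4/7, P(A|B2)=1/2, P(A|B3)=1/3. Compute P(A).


P(A) = P(A|B1)P(B1) + P(A|B2)P(B2) + P(A|B3)P(B3)
= 4/7*11/13 + 1/2*1/13 + 1/3*1/13
= 44/91 + 1/26 + 1/39 = 23/42

23/42


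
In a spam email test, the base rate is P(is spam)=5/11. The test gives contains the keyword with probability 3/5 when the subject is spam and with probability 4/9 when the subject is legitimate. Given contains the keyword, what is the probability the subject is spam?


P(A) = P(A|B)P(B) + P(A|B')P(B') = 3/5*5/11 + 4/9*6/11 = 17/33
P(B|A) = P(A|B)P(B)/P(A) = (3/11)/(17/33) = 9/17

9/17


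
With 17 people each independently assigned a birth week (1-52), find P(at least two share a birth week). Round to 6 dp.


P(all different) = prod((52-i)/52 for i=0..16) = 0.052524
P(at least one match) = 1 - 0.052524 = 0.947476

0.947476


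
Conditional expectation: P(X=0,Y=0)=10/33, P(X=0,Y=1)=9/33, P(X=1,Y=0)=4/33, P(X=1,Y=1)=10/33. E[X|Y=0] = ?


P(Y=0) = 14/33
E[X|Y=0] = (0*10 + 1*4)/14 = 4/14 = 2/7

2/7


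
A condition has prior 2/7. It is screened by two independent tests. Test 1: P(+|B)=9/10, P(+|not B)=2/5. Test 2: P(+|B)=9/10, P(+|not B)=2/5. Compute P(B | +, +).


After test 1: P(+) = 9/10*2/7 + 2/5*5/7 = 19/35
P(B|+) = (9/35)/(19/35) = 9/19
After test 2 (use post1 as new prior): P(+) = 9/10*9/19 + 2/5*10/19 = 121/190
P(B|+,+) = (81/190)/(121/190) = 81/121

81/121


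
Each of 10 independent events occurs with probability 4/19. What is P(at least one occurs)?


P(at least one) = 1 - P(none)
P(none) = (1 - 4/19)^10 = (15/19)^10 = 576650390625/6131066257801
P(at least one) = 1 - 576650390625/6131066257801 = 5554415867176/6131066257801

5554415867176/6131066257801


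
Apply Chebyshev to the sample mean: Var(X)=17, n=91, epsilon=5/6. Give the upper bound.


Var(Xbar) = Var(X)/n = 17/91
Chebyshev: P(|Xbar-mu| >= 5/6) <= Var(Xbar)/(5/6)^2 = (17/91)/(25/36) = 612/2275

612/2275


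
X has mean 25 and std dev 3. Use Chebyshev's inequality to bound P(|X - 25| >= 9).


k = 9/3 = 3
Chebyshev: P(|X-mu| >= k*sigma) <= 1/k^2 = 1/3^2 = 1/9

1/9


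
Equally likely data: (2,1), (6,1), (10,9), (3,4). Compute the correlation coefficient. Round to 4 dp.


Cov(X,Y) = 7.8125, Var(X) = 9.6875, Var(Y) = 10.6875
rho = Cov/(sqrt(VarX)*sqrt(VarY)) = 0.7678

0.7678


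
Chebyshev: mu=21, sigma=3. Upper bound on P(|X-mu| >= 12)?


k = 12/3 = 4
Chebyshev: P(|X-mu| >= k*sigma) <= 1/k^2 = 1/4^2 = 1/16

1/16


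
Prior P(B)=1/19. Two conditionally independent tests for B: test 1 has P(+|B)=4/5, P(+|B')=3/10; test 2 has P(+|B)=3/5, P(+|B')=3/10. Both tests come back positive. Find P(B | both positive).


After test 1: P(+) = 4/5*1/19 + 3/10*18/19 = 31/95
P(B|+) = (4/95)/(31/95) = 4/31
After test 2 (use post1 as new prior): P(+) = 3/5*4/31 + 3/10*27/31 = 21/62
P(B|+,+) = (12/155)/(21/62) = 8/35

8/35


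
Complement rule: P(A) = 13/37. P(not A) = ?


P(A') = 1 - P(A) = 1 - 13/37 = 24/37

24/37


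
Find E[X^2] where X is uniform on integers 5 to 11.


E[X^2] = (1/7) * sum(x^2 for x=5..11)
= 476/7 = 68

68


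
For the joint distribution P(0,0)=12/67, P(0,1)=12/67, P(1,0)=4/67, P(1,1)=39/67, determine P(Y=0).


P(Y=0) = P(0,0)+P(1,0) = 12/67 + 4/67 = 16/67

16/67


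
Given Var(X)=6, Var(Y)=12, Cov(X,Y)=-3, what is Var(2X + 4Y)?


Var(2X + 4Y) = 2^2*Var(X) + 4^2*Var(Y) + 2*2*4*Cov(X,Y)
= 4*6 + 16*12 + 16*(-3)
= 24 + 192 - 48 = 168

168


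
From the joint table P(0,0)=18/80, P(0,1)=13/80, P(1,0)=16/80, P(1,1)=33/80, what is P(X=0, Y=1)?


Read from table: P(X=0, Y=1) = 13/80

13/80


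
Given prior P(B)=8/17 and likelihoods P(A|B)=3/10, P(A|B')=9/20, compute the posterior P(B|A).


P(A) = P(A|B)P(B) + P(A|B')P(B') = 3/10*8/17 + 9/20*9/17 = 129/340
P(B|A) = P(A|B)P(B)/P(A) = (12/85)/(129/340) = 16/43

16/43


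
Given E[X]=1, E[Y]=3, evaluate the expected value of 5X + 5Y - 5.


E[5X + 5Y - 5] = 5*E[X] + 5*E[Y] - 5
= (5)*(1) + (5)*(3) + (-5)
= 5 + 15 - 5 = 15

15


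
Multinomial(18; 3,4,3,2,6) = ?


18! = 6402373705728000
Denominator: 3!=6 * 4!=24 * 3!=6 * 2!=2 * 6!=720
Coefficient = 6402373705728000 / 1244160 = 5145940800

5145940800


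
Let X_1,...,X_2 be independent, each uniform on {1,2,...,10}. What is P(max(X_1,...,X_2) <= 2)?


P(max <= 2) = P(all X_i <= 2) = (P(X_1 <= 2))^2
= (2/10)^2 = (1/5)^2 = 1/25

1/25


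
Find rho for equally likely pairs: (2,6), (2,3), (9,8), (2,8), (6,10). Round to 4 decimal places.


Cov(X,Y) = 3.8000, Var(X) = 8.1600, Var(Y) = 5.6000
rho = Cov/(sqrt(VarX)*sqrt(VarY)) = 0.5621

0.5621


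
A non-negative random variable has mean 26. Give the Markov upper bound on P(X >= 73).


Markov: P(X >= a) <= E[X]/a
P(X >= 73) <= 26/73

26/73


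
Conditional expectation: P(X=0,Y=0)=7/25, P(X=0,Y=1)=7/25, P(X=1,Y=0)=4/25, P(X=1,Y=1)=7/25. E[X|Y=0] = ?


P(Y=0) = 11/25
E[X|Y=0] = (0*7 + 1*4)/11 = 4/11

4/11


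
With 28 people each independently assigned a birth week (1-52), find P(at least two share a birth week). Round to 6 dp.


P(all different) = prod((52-i)/52 for i=0..27) = 0.000116
P(at least one match) = 1 - 0.000116 = 0.999884

0.999884


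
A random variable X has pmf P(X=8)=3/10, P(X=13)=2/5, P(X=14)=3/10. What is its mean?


E[X] = sum(x * P(x))
= 8*3/10 + 13*2/5 + 14*3/10
= 59/5

59/5


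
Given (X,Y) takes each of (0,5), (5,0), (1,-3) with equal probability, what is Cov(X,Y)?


E[X]=2, E[Y]=2/3, E[XY]=-1
Cov(X,Y) = E[XY] - E[X]E[Y] = -1 - 2*2/3 = -7/3

-7/3


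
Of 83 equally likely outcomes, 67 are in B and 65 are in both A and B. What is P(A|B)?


P(A|B) = P(A∩B)/P(B) = (65/83)/(67/83) = 65/67

65/67


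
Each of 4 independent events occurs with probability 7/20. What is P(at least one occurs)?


P(at least one) = 1 - P(none)
P(none) = (1 - 7/20)^4 = (13/20)^4 = 28561/160000
P(at least one) = 1 - 28561/160000 = 131439/160000

131439/160000


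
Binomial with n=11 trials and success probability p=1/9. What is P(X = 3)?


P(X=3) = C(11,3) * p^3 * (1-p)^8
= 165 * 1/729 * 16777216/43046721
= 922746880/10460353203

922746880/10460353203


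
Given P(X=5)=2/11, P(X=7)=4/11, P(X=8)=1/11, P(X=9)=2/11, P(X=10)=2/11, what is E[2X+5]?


E[2X+5] = sum(g(x)*P(x))
= 15*2/11 + 19*4/11 + 21*1/11 + 23*2/11 + 25*2/11
= 223/11

223/11


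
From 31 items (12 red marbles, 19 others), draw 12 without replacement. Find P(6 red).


P(X=6) = C(12,6)*C(19,6) / C(31,12)
= 924*27132 / 141120525
= 25069968/141120525 = 1193808/6720025

1193808/6720025


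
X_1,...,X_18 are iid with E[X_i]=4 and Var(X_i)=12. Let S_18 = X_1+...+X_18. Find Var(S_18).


By independence, Var(S_n) = n*Var(X_1) = 18*12 = 216

216


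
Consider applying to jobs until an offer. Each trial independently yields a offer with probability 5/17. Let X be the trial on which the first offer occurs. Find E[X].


For geometric (trials until first success), E[X] = 1/p = 1/(5/17) = 17/5

17/5


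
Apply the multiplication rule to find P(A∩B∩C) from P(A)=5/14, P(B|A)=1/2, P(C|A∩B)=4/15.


P(A∩B∩C) = P(A) * P(B|A) * P(C|A∩B)
= 5/14 * 1/2 * 4/15
= 5/28 * 4/15 = 1/21

1/21


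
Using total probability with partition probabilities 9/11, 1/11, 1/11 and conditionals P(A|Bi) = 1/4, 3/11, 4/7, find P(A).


P(A) = P(A|B1)P(B1) + P(A|B2)P(B2) + P(A|B3)P(B3)
= 1/4*9/11 + 3/11*1/11 + 4/7*1/11
= 9/44 + 3/121 + 4/77 = 953/3388

953/3388


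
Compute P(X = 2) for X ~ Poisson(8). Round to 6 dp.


P(X=2) = e^(-8) * 8^2 / 2!
≈ 0.0003354626279 * 64 / 2
≈ 0.010735

0.010735


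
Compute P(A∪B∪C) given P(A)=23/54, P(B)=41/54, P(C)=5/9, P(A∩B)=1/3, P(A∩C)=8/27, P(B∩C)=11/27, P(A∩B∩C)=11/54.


P(A∪B∪C) = P(A)+P(B)+P(C) - P(AB)-P(AC)-P(BC) + P(ABC)
= 23/54+41/54+5/9 - 1/3-8/27-11/27 + 11/54
= 49/54

49/54


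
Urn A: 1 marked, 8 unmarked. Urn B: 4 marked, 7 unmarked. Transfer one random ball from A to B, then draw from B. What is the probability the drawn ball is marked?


P(transfer marked) = 1/9; P(transfer unmarked) = 8/9
If marked transferred: Urn II has 5 marked of 12, so P(marked|marked moved) = 5/12
If unmarked transferred: Urn II has 4 marked of 12, so P(marked|unmarked moved) = 1/3
By total probability: P(marked) = 1/9*5/12 + 8/9*1/3 = 37/108

37/108


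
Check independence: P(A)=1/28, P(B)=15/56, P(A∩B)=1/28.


P(A)*P(B) = 1/28*15/56 = 15/1568
P(A∩B) = 1/28 != 15/1568, so not independent

No, A and B are not independent


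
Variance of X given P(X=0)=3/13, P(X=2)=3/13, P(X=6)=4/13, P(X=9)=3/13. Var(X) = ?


E[X] = 57/13, E[X^2] = 399/13
Var(X) = E[X^2] - (E[X])^2 = 399/13 - (57/13)^2 = 1938/169

1938/169


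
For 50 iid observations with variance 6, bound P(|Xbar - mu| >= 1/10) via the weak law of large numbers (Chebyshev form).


Var(Xbar) = Var(X)/n = 6/50
Chebyshev: P(|Xbar-mu| >= 1/10) <= Var(Xbar)/(1/10)^2 = (3/25)/(1/100) = 12
Bound exceeds 1, so trivial bound: 1

1


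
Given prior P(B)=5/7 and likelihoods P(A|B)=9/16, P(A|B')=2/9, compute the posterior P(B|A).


P(A) = P(A|B)P(B) + P(A|B')P(B') = 9/16*5/7 + 2/9*2/7 = 67/144
P(B|A) = P(A|B)P(B)/P(A) = (45/112)/(67/144) = 405/469

405/469


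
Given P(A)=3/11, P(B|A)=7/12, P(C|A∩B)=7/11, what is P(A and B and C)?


P(A∩B∩C) = P(A) * P(B|A) * P(C|A∩B)
= 3/11 * 7/12 * 7/11
= 7/44 * 7/11 = 49/484

49/484


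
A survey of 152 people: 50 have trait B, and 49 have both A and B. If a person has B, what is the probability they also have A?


P(A|B) = P(A∩B)/P(B) = (49/152)/(50/152) = 49/50

49/50


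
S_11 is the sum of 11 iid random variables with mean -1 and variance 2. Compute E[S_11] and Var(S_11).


E[S_n] = n*mu = 11*-1 = -11
Var(S_n) = n*sigma^2 = 11*2 = 22

E[S_11]=-11, Var(S_11)=22


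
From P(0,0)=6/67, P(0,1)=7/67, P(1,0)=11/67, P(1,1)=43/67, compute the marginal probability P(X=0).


P(X=0) = P(0,0)+P(0,1) = 6/67 + 7/67 = 13/67

13/67


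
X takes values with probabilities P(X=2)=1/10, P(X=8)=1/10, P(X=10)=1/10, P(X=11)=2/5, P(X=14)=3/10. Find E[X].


E[X] = sum(x * P(x))
= 2*1/10 + 8*1/10 + 10*1/10 + 11*2/5 + 14*3/10
= 53/5

53/5


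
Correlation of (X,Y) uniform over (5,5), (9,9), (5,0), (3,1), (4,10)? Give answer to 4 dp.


Cov(X,Y) = 3.8000, Var(X) = 4.1600, Var(Y) = 16.4000
rho = Cov/(sqrt(VarX)*sqrt(VarY)) = 0.4601

0.4601


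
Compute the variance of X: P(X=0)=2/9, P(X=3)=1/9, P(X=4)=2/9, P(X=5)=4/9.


E[X] = 31/9, E[X^2] = 47/3
Var(X) = E[X^2] - (E[X])^2 = 47/3 - (31/9)^2 = 308/81

308/81


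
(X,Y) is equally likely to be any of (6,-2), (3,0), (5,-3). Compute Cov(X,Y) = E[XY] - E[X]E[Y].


E[X]=14/3, E[Y]=-5/3, E[XY]=-9
Cov(X,Y) = E[XY] - E[X]E[Y] = -9 - 14/3*-5/3 = -11/9

-11/9


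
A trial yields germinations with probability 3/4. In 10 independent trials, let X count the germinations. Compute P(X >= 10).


P(X>=10) = P(X=10)
= 59049/1048576
= 59049/1048576

59049/1048576


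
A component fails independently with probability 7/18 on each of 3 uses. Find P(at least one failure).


P(at least one) = 1 - P(none)
P(none) = (1 - 7/18)^3 = (11/18)^3 = 1331/5832
P(at least one) = 1 - 1331/5832 = 4501/5832

4501/5832


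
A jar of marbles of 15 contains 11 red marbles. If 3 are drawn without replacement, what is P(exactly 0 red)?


P(X=0) = C(11,0)*C(4,3) / C(15,3)
= 1*4 / 455
= 4/455

4/455


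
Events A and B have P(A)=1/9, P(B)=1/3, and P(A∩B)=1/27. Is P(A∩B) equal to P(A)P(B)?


P(A)*P(B) = 1/9*1/3 = 1/27
P(A∩B) = 1/27, which equals P(A)P(B), so independent

Yes, A and B are independent


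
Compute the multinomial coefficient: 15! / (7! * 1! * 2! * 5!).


15! = 1307674368000
Denominator: 7!=5040 * 1!=1 * 2!=2 * 5!=120
Coefficient = 1307674368000 / 1209600 = 1081080

1081080


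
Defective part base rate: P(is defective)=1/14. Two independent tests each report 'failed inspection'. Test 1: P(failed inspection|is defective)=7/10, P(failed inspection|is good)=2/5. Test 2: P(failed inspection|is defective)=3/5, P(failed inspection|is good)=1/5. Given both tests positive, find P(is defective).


After test 1: P(+) = 7/10*1/14 + 2/5*13/14 = 59/140
P(B|+) = (1/20)/(59/140) = 7/59
After test 2 (use post1 as new prior): P(+) = 3/5*7/59 + 1/5*52/59 = 73/295
P(B|+,+) = (21/295)/(73/295) = 21/73

21/73


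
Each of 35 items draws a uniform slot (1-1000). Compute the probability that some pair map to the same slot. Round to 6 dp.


P(all different) = prod((1000-i)/1000 for i=0..34) = 0.547735
P(at least one match) = 1 - 0.547735 = 0.452265

0.452265


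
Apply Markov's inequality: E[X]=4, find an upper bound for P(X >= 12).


Markov: P(X >= a) <= E[X]/a
P(X >= 12) <= 4/12 = 1/3

1/3


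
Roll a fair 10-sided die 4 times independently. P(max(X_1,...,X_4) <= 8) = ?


P(max <= 8) = P(all X_i <= 8) = (P(X_1 <= 8))^4
= (8/10)^4 = (4/5)^4 = 256/625

256/625


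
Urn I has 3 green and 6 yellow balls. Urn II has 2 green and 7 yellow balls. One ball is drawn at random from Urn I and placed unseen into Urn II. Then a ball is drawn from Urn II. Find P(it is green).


P(transfer green) = 3/9 = 1/3; P(transfer yellow) = 2/3
If green transferred: Urn II has 3 green of 10, so P(green|green moved) = 3/10
If yellow transferred: Urn II has 2 green of 10, so P(green|yellow moved) = 1/5
By total probability: P(green) = 1/3*3/10 + 2/3*1/5 = 7/30

7/30


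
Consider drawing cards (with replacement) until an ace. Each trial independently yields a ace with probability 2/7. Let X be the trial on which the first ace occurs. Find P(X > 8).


P(X > 8) = P(first 8 trials all fail) = (1-p)^8 = (5/7)^8 = 390625/5764801

390625/5764801


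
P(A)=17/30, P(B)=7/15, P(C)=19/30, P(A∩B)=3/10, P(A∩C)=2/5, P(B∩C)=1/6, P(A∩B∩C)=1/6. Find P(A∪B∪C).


P(A∪B∪C) = P(A)+P(B)+P(C) - P(AB)-P(AC)-P(BC) + P(ABC)
= 17/30+7/15+19/30 - 3/10-2/5-1/6 + 1/6
= 29/30

29/30


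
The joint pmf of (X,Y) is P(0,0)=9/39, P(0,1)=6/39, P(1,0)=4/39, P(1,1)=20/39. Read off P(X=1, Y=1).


Read from table: P(X=1, Y=1) = 20/39

20/39


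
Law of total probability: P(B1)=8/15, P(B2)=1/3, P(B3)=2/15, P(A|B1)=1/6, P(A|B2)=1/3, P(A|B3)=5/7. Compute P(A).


P(A) = P(A|B1)P(B1) + P(A|B2)P(B2) + P(A|B3)P(B3)
= 1/6*8/15 + 1/3*1/3 + 5/7*2/15
= 4/45 + 1/9 + 2/21 = 31/105

31/105


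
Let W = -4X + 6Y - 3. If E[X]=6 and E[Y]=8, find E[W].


E[-4X + 6Y - 3] = -4*E[X] + 6*E[Y] - 3
= (-4)*(6) + (6)*(8) + (-3)
= -24 + 48 - 3 = 21

21


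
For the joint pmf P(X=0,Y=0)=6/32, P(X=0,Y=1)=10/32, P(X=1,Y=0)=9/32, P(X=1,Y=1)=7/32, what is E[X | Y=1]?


P(Y=1) = 17/32
E[X|Y=1] = (0*10 + 1*7)/17 = 7/17

7/17


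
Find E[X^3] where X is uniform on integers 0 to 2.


E[X^3] = (1/3) * sum(x^3 for x=0..2)
= 9/3 = 3

3


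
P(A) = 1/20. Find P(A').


P(A') = 1 - P(A) = 1 - 1/20 = 19/20

19/20


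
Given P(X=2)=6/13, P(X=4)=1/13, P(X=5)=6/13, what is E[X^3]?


E[X^3] = sum(g(x)*P(x))
= 8*6/13 + 64*1/13 + 125*6/13
= 862/13

862/13


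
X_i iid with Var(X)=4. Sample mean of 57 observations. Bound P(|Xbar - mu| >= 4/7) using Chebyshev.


Var(Xbar) = Var(X)/n = 4/57
Chebyshev: P(|Xbar-mu| >= 4/7) <= Var(Xbar)/(4/7)^2 = (4/57)/(16/49) = 49/228

49/228


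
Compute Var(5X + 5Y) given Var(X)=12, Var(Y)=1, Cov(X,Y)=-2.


Var(5X + 5Y) = 5^2*Var(X) + 5^2*Var(Y) + 2*5*5*Cov(X,Y)
= 25*12 + 25*1 + 50*(-2)
= 300 + 25 - 100 = 225

225


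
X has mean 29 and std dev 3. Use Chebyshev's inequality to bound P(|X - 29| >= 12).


k = 12/3 = 4
Chebyshev: P(|X-mu| >= k*sigma) <= 1/k^2 = 1/4^2 = 1/16

1/16


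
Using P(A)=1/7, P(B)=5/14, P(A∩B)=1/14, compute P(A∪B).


P(A∪B) = P(A) + P(B) - P(A∩B)
= 1/7 + 5/14 - 1/14 = 3/7

3/7


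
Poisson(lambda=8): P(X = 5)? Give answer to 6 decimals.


P(X=5) = e^(-8) * 8^5 / 5!
≈ 0.0003354626279 * 32768 / 120
≈ 0.091604

0.091604


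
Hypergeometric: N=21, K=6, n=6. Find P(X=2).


P(X=2) = C(6,2)*C(15,4) / C(21,6)
= 15*1365 / 54264
= 20475/54264 = 975/2584

975/2584


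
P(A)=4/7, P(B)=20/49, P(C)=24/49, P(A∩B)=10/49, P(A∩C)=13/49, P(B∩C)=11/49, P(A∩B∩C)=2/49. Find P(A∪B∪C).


P(A∪B∪C) = P(A)+P(B)+P(C) - P(AB)-P(AC)-P(BC) + P(ABC)
= 4/7+20/49+24/49 - 10/49-13/49-11/49 + 2/49
= 40/49

40/49


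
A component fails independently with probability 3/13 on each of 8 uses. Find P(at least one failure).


P(at least one) = 1 - P(none)
P(none) = (1 - 3/13)^8 = (10/13)^8 = 100000000/815730721
P(at least one) = 1 - 100000000/815730721 = 715730721/815730721

715730721/815730721


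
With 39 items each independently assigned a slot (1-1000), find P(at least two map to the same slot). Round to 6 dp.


P(all different) = prod((1000-i)/1000 for i=0..38) = 0.472037
P(at least one match) = 1 - 0.472037 = 0.527963

0.527963


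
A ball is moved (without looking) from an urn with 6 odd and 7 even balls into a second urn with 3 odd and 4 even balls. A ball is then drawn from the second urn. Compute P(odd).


P(transfer odd) = 6/13; P(transfer even) = 7/13
If odd transferred: Urn II has 4 odd of 8, so P(odd|odd moved) = 1/2
If even transferred: Urn II has 3 odd of 8, so P(odd|even moved) = 3/8
By total probability: P(odd) = 6/13*1/2 + 7/13*3/8 = 45/104

45/104


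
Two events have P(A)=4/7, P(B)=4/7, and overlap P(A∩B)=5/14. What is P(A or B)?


P(A∪B) = P(A) + P(B) - P(A∩B)
= 4/7 + 4/7 - 5/14 = 11/14

11/14


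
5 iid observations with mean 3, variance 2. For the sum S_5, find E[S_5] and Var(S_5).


E[S_n] = n*mu = 5*3 = 15
Var(S_n) = n*sigma^2 = 5*2 = 10

E[S_5]=15, Var(S_5)=10


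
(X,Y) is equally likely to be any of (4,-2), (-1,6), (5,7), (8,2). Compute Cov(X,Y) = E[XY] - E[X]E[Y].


E[X]=4, E[Y]=13/4, E[XY]=37/4
Cov(X,Y) = E[XY] - E[X]E[Y] = 37/4 - 4*13/4 = -15/4

-15/4


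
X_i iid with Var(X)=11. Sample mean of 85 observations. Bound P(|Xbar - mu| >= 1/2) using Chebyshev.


Var(Xbar) = Var(X)/n = 11/85
Chebyshev: P(|Xbar-mu| >= 1/2) <= Var(Xbar)/(1/2)^2 = (11/85)/(1/4) = 44/85

44/85


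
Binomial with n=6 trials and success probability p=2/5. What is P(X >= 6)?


P(X>=6) = P(X=6)
= 64/15625
= 64/15625

64/15625
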